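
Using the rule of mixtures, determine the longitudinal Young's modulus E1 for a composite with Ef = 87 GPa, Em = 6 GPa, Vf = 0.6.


E1 = Ef*Vf + Em*(1-Vf) = 87*0.6 + 6*0.4 = 54.6 GPa

54.6 GPa


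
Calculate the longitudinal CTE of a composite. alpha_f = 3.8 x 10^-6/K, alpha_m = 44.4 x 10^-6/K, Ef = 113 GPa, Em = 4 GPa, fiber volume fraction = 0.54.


E1 = Ef*Vf + Em*(1-Vf) = 62.86
alpha_1 = (alpha_f*Ef*Vf + alpha_m*Em*(1-Vf))/E1 = 4.99 x 10^-6/K

4.99 x 10^-6/K


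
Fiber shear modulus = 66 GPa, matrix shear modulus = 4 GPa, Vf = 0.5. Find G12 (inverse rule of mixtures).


1/G12 = Vf/Gf + (1-Vf)/Gm = 0.5/66 + 0.5/4
G12 = 7.54 GPa

7.54 GPa


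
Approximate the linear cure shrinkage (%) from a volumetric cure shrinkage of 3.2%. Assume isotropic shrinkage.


Linear shrinkage ≈ vol_shrink/3 = 3.2/3 = 1.067%

1.067%


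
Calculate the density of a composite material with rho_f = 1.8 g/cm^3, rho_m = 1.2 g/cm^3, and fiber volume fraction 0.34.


rho_c = rho_f*Vf + rho_m*(1-Vf) = 1.8*0.34 + 1.2*0.66 = 1.404 g/cm^3

1.404 g/cm^3


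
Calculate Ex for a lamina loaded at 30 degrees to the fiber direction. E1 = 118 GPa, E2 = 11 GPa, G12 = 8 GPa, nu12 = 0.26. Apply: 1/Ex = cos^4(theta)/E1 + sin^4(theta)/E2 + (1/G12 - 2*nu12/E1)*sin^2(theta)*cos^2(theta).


cos^4(30) = 0.5625, sin^4(30) = 0.0625, sin^2(30)*cos^2(30) = 0.1875
1/G12 - 2*nu12/E1 = 1/8 - 2*0.26/118 = 0.120593 GPa^-1
1/Ex = 0.5625/118 + 0.0625/11 + 0.120593*0.1875 = 0.03306 GPa^-1
Ex = 30.25 GPa

30.25 GPa


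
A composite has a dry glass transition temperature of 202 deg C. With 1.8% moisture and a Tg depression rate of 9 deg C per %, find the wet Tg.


Tg_wet = Tg_dry - k*moisture = 202 - 9*1.8 = 185.8 deg C

185.8 deg C


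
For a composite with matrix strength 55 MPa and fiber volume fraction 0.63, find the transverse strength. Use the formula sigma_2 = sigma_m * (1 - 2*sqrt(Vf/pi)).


factor = 1 - 2*sqrt(0.63/pi) = 0.1044
sigma_2 = 55 * 0.1044 = 5.74 MPa

5.74 MPa


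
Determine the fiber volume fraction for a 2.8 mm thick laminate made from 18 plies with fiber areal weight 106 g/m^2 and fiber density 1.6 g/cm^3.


Vf = n * FAW / (rho_f * h * 1000) = 18 * 106 / (1.6 * 2.8 * 1000) = 0.4259

0.4259


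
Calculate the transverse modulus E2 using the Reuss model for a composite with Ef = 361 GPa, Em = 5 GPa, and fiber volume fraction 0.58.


1/E2 = Vf/Ef + (1-Vf)/Em = 0.58/361 + 0.42/5
E2 = 11.68 GPa

11.68 GPa


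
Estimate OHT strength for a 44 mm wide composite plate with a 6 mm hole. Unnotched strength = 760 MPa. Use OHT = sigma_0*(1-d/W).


OHT = sigma_0*(1-d/W) = 760*(1-6/44) = 656.4 MPa

656.4 MPa


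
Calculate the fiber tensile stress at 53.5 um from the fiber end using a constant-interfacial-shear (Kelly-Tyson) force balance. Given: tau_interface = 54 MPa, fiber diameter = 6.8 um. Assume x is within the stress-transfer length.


Force balance: sigma_f * (pi*d^2/4) = tau * (pi*d) * x  ->  sigma_f = 4 * tau * x / d
sigma_f = 4 * 54 * 53.5 / 6.8 = 1699.4 MPa

1699.4 MPa


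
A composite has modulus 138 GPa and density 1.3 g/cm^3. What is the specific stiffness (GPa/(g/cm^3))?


Specific stiffness = E/rho = 138/1.3 = 106.2 GPa/(g/cm^3)

106.2 GPa/(g/cm^3)


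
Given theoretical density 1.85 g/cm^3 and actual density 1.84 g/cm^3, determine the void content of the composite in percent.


Void% = (rho_theo - rho_actual)/rho_theo * 100 = (1.85 - 1.84)/1.85 * 100 = 0.54%

0.54%


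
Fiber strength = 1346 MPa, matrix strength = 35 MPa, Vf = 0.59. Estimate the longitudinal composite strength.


sigma_1 = sigma_f*Vf + sigma_m*(1-Vf) = 1346*0.59 + 35*0.41 = 808.5 MPa

808.5 MPa


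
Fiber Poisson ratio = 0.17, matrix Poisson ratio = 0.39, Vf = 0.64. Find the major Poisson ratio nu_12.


nu_12 = nu_f*Vf + nu_m*(1-Vf) = 0.17*0.64 + 0.39*0.36 = 0.2492

0.2492


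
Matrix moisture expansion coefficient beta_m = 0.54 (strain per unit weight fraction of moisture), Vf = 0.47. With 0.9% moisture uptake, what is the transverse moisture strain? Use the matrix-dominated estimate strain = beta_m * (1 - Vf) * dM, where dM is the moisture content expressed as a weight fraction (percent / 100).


dM = 0.9/100 = 0.009
strain = beta_m * (1-Vf) * dM = 0.54 * 0.53 * 0.009 = 0.0025758

0.0025758


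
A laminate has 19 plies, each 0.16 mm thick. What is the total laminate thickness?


h = n * t_ply = 19 * 0.16 = 3.04 mm

3.04 mm


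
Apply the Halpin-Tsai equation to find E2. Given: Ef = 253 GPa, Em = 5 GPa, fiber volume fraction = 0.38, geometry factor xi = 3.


eta = (Ef/Em - 1)/(Ef/Em + xi) = (50.6 - 1)/(50.6 + 3) = 0.9254
E2 = Em*(1+xi*eta*Vf)/(1-eta*Vf) = 15.85 GPa

15.85 GPa


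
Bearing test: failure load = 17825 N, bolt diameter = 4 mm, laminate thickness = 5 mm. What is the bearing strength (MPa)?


sigma_br = F/(d*h) = 17825/(4*5) = 891.3 MPa

891.3 MPa


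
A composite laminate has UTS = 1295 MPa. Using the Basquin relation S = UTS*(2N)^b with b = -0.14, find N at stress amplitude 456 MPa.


N = 0.5 * (S/UTS)^(1/b) = 0.5 * (456/1295)^(1/-0.14) = 864.6938 cycles

864.6938 cycles


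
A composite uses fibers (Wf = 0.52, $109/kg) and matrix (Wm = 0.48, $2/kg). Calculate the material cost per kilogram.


Cost = cost_f*Wf + cost_m*Wm = 109*0.52 + 2*0.48 = $57.64/kg

$57.64/kg


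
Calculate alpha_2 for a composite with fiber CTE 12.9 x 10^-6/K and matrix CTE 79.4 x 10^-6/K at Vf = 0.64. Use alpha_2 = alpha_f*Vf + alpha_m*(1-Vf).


alpha_2 = alpha_f*Vf + alpha_m*(1-Vf) = 12.9*0.64 + 79.4*0.36 = 36.8 x 10^-6/K

36.8 x 10^-6/K


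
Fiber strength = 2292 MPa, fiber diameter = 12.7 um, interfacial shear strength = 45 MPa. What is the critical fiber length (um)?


Lc = sigma_f * d / (2 * tau_i) = 2292 * 12.7 / (2 * 45) = 323.4 um

323.4 um


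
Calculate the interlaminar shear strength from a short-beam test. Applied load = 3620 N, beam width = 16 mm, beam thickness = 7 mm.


ILSS = 3F/(4bh) = 3*3620/(4*16*7) = 24.24 MPa

24.24 MPa


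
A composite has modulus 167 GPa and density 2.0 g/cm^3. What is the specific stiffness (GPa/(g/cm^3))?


Specific stiffness = E/rho = 167/2.0 = 83.5 GPa/(g/cm^3)

83.5 GPa/(g/cm^3)


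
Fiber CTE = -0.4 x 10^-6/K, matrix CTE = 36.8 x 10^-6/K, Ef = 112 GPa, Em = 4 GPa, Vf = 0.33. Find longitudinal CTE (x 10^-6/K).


E1 = Ef*Vf + Em*(1-Vf) = 39.64
alpha_1 = (alpha_f*Ef*Vf + alpha_m*Em*(1-Vf))/E1 = 2.12 x 10^-6/K

2.12 x 10^-6/K


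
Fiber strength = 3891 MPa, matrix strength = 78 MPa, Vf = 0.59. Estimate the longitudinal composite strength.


sigma_1 = sigma_f*Vf + sigma_m*(1-Vf) = 3891*0.59 + 78*0.41 = 2327.7 MPa

2327.7 MPa


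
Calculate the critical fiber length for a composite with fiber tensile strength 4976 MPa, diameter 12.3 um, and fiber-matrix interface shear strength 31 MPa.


Lc = sigma_f * d / (2 * tau_i) = 4976 * 12.3 / (2 * 31) = 987.2 um

987.2 um


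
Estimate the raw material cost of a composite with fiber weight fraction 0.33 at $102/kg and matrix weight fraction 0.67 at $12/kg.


Cost = cost_f*Wf + cost_m*Wm = 102*0.33 + 12*0.67 = $41.7/kg

$41.7/kg


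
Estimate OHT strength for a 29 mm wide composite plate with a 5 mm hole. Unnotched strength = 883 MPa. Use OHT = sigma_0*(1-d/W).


OHT = sigma_0*(1-d/W) = 883*(1-5/29) = 730.8 MPa

730.8 MPa


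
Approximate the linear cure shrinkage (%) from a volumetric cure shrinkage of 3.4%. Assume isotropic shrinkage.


Linear shrinkage ≈ vol_shrink/3 = 3.4/3 = 1.133%

1.133%


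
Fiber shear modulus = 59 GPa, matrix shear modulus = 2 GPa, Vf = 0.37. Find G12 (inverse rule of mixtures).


1/G12 = Vf/Gf + (1-Vf)/Gm = 0.37/59 + 0.63/2
G12 = 3.11 GPa

3.11 GPa


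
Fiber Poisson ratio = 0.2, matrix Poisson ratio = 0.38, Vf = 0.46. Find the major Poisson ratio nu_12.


nu_12 = nu_f*Vf + nu_m*(1-Vf) = 0.2*0.46 + 0.38*0.54 = 0.2972

0.2972


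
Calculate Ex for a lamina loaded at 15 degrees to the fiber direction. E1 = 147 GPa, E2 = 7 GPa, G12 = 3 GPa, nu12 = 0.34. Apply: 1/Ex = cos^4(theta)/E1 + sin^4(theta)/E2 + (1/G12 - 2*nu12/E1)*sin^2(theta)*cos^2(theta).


cos^4(15) = 0.870513, sin^4(15) = 0.004487, sin^2(15)*cos^2(15) = 0.0625
1/G12 - 2*nu12/E1 = 1/3 - 2*0.34/147 = 0.328707 GPa^-1
1/Ex = 0.870513/147 + 0.004487/7 + 0.328707*0.0625 = 0.0271071 GPa^-1
Ex = 36.89 GPa

36.89 GPa


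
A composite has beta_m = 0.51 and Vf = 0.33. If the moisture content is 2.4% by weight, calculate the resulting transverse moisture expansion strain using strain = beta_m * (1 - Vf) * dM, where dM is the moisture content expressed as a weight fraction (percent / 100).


dM = 2.4/100 = 0.024
strain = beta_m * (1-Vf) * dM = 0.51 * 0.67 * 0.024 = 0.0082008

0.0082008


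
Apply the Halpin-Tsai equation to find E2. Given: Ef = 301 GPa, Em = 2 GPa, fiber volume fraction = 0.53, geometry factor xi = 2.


eta = (Ef/Em - 1)/(Ef/Em + xi) = (150.5 - 1)/(150.5 + 2) = 0.9803
E2 = Em*(1+xi*eta*Vf)/(1-eta*Vf) = 8.49 GPa

8.49 GPa


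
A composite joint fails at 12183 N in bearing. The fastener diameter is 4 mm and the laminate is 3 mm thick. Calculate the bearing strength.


sigma_br = F/(d*h) = 12183/(4*3) = 1015.3 MPa

1015.3 MPa


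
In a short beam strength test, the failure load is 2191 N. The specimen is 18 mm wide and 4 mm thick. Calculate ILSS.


ILSS = 3F/(4bh) = 3*2191/(4*18*4) = 22.82 MPa

22.82 MPa


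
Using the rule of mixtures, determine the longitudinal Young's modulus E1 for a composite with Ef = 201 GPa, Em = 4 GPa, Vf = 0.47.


E1 = Ef*Vf + Em*(1-Vf) = 201*0.47 + 4*0.53 = 96.59 GPa

96.59 GPa


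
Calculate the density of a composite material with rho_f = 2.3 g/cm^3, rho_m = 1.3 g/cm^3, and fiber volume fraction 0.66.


rho_c = rho_f*Vf + rho_m*(1-Vf) = 2.3*0.66 + 1.3*0.34 = 1.96 g/cm^3

1.96 g/cm^3


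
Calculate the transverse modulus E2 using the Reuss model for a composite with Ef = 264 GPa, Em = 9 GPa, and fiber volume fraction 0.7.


1/E2 = Vf/Ef + (1-Vf)/Em = 0.7/264 + 0.3/9
E2 = 27.79 GPa

27.79 GPa


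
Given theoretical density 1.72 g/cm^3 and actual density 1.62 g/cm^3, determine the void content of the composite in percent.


Void% = (rho_theo - rho_actual)/rho_theo * 100 = (1.72 - 1.62)/1.72 * 100 = 5.81%

5.81%


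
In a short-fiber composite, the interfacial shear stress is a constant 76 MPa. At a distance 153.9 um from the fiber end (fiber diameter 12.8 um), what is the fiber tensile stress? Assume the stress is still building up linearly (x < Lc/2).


Force balance: sigma_f * (pi*d^2/4) = tau * (pi*d) * x  ->  sigma_f = 4 * tau * x / d
sigma_f = 4 * 76 * 153.9 / 12.8 = 3655.1 MPa

3655.1 MPa


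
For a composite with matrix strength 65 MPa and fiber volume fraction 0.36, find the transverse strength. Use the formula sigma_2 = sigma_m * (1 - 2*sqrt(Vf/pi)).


factor = 1 - 2*sqrt(0.36/pi) = 0.323
sigma_2 = 65 * 0.323 = 20.99 MPa

20.99 MPa


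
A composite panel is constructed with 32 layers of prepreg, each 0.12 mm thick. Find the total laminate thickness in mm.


h = n * t_ply = 32 * 0.12 = 3.84 mm

3.84 mm


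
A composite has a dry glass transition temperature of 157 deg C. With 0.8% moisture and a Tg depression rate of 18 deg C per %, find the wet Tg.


Tg_wet = Tg_dry - k*moisture = 157 - 18*0.8 = 142.6 deg C

142.6 deg C


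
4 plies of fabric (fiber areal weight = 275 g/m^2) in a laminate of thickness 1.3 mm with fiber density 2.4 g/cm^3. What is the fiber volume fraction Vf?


Vf = n * FAW / (rho_f * h * 1000) = 4 * 275 / (2.4 * 1.3 * 1000) = 0.3526

0.3526


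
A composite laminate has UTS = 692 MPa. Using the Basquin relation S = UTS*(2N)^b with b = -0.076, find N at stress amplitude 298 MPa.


N = 0.5 * (S/UTS)^(1/b) = 0.5 * (298/692)^(1/-0.076) = 32606.9275 cycles

32606.9275 cycles


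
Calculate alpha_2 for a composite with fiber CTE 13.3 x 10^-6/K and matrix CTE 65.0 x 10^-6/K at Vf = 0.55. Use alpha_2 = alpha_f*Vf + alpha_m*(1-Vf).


alpha_2 = alpha_f*Vf + alpha_m*(1-Vf) = 13.3*0.55 + 65.0*0.45 = 36.6 x 10^-6/K

36.6 x 10^-6/K


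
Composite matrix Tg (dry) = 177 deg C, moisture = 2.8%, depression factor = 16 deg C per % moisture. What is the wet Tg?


Tg_wet = Tg_dry - k*moisture = 177 - 16*2.8 = 132.2 deg C

132.2 deg C


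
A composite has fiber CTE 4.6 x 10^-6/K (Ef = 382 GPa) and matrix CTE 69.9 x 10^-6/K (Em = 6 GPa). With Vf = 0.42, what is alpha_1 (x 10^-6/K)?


E1 = Ef*Vf + Em*(1-Vf) = 163.92
alpha_1 = (alpha_f*Ef*Vf + alpha_m*Em*(1-Vf))/E1 = 5.99 x 10^-6/K

5.99 x 10^-6/K


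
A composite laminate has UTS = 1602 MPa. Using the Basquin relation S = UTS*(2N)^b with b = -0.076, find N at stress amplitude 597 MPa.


N = 0.5 * (S/UTS)^(1/b) = 0.5 * (597/1602)^(1/-0.076) = 218576.7478 cycles

218576.7478 cycles


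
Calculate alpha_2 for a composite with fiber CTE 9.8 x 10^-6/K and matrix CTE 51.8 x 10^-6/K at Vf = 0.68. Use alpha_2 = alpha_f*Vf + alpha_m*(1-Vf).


alpha_2 = alpha_f*Vf + alpha_m*(1-Vf) = 9.8*0.68 + 51.8*0.32 = 23.2 x 10^-6/K

23.2 x 10^-6/K


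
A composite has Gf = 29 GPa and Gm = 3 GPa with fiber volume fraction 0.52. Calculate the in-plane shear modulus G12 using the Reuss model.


1/G12 = Vf/Gf + (1-Vf)/Gm = 0.52/29 + 0.48/3
G12 = 5.62 GPa

5.62 GPa


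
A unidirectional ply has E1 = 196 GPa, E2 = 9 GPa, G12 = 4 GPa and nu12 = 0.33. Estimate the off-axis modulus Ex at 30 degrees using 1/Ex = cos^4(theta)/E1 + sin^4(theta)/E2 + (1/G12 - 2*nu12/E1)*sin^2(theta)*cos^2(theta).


cos^4(30) = 0.5625, sin^4(30) = 0.0625, sin^2(30)*cos^2(30) = 0.1875
1/G12 - 2*nu12/E1 = 1/4 - 2*0.33/196 = 0.246633 GPa^-1
1/Ex = 0.5625/196 + 0.0625/9 + 0.246633*0.1875 = 0.056058 GPa^-1
Ex = 17.84 GPa

17.84 GPa


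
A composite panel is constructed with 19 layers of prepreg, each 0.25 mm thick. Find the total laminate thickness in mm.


h = n * t_ply = 19 * 0.25 = 4.75 mm

4.75 mm


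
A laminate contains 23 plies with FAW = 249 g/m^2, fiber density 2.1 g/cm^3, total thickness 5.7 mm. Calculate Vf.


Vf = n * FAW / (rho_f * h * 1000) = 23 * 249 / (2.1 * 5.7 * 1000) = 0.4784

0.4784


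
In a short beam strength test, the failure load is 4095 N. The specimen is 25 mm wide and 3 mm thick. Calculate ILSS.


ILSS = 3F/(4bh) = 3*4095/(4*25*3) = 40.95 MPa

40.95 MPa


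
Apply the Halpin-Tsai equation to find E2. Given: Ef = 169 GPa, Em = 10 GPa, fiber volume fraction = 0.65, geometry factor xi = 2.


eta = (Ef/Em - 1)/(Ef/Em + xi) = (16.9 - 1)/(16.9 + 2) = 0.8413
E2 = Em*(1+xi*eta*Vf)/(1-eta*Vf) = 46.2 GPa

46.2 GPa


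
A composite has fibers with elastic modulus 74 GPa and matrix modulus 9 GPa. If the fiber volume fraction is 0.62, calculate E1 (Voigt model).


E1 = Ef*Vf + Em*(1-Vf) = 74*0.62 + 9*0.38 = 49.3 GPa

49.3 GPa


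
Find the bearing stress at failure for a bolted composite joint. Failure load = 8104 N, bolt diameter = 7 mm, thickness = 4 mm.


sigma_br = F/(d*h) = 8104/(7*4) = 289.4 MPa

289.4 MPa


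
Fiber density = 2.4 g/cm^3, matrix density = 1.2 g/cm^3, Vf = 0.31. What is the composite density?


rho_c = rho_f*Vf + rho_m*(1-Vf) = 2.4*0.31 + 1.2*0.69 = 1.572 g/cm^3

1.572 g/cm^3


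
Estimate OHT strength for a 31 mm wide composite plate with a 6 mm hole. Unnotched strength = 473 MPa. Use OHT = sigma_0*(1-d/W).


OHT = sigma_0*(1-d/W) = 473*(1-6/31) = 381.5 MPa

381.5 MPa


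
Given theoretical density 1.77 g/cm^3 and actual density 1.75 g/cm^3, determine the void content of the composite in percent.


Void% = (rho_theo - rho_actual)/rho_theo * 100 = (1.77 - 1.75)/1.77 * 100 = 1.13%

1.13%


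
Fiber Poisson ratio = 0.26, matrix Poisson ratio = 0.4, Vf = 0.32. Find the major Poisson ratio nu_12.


nu_12 = nu_f*Vf + nu_m*(1-Vf) = 0.26*0.32 + 0.4*0.68 = 0.3552

0.3552


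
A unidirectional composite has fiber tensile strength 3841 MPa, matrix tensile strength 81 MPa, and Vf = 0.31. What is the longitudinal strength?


sigma_1 = sigma_f*Vf + sigma_m*(1-Vf) = 3841*0.31 + 81*0.69 = 1246.6 MPa

1246.6 MPa


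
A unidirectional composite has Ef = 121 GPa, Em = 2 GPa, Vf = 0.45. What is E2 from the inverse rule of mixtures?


1/E2 = Vf/Ef + (1-Vf)/Em = 0.45/121 + 0.55/2
E2 = 3.59 GPa

3.59 GPa


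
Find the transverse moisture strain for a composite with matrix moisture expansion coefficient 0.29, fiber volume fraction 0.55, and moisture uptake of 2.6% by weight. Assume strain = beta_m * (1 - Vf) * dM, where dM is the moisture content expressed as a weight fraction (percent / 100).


dM = 2.6/100 = 0.026
strain = beta_m * (1-Vf) * dM = 0.29 * 0.45 * 0.026 = 0.003393

0.003393


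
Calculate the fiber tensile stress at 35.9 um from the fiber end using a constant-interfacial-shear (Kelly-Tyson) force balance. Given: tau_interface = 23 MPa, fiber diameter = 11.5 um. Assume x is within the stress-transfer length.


Force balance: sigma_f * (pi*d^2/4) = tau * (pi*d) * x  ->  sigma_f = 4 * tau * x / d
sigma_f = 4 * 23 * 35.9 / 11.5 = 287.2 MPa

287.2 MPa


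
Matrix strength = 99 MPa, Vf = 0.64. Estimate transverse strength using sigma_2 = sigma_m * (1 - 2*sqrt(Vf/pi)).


factor = 1 - 2*sqrt(0.64/pi) = 0.0973
sigma_2 = 99 * 0.0973 = 9.63 MPa

9.63 MPa


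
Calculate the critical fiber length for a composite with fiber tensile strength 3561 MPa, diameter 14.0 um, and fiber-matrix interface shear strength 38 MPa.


Lc = sigma_f * d / (2 * tau_i) = 3561 * 14.0 / (2 * 38) = 656.0 um

656.0 um


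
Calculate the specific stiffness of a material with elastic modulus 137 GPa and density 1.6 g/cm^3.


Specific stiffness = E/rho = 137/1.6 = 85.6 GPa/(g/cm^3)

85.6 GPa/(g/cm^3)


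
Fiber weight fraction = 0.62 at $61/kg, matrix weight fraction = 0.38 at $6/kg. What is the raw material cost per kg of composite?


Cost = cost_f*Wf + cost_m*Wm = 61*0.62 + 6*0.38 = $40.1/kg

$40.1/kg


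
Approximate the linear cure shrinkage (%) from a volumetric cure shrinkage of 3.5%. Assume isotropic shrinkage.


Linear shrinkage ≈ vol_shrink/3 = 3.5/3 = 1.167%

1.167%


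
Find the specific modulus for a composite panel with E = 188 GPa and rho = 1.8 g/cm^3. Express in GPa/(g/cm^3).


Specific stiffness = E/rho = 188/1.8 = 104.4 GPa/(g/cm^3)

104.4 GPa/(g/cm^3)


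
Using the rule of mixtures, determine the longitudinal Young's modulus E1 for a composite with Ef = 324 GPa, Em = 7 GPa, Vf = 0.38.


E1 = Ef*Vf + Em*(1-Vf) = 324*0.38 + 7*0.62 = 127.46 GPa

127.46 GPa


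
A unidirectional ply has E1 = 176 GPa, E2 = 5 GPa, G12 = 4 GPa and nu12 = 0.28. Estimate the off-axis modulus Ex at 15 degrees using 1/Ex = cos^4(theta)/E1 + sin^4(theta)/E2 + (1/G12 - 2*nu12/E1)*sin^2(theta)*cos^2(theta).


cos^4(15) = 0.870513, sin^4(15) = 0.004487, sin^2(15)*cos^2(15) = 0.0625
1/G12 - 2*nu12/E1 = 1/4 - 2*0.28/176 = 0.246818 GPa^-1
1/Ex = 0.870513/176 + 0.004487/5 + 0.246818*0.0625 = 0.0212697 GPa^-1
Ex = 47.02 GPa

47.02 GPa


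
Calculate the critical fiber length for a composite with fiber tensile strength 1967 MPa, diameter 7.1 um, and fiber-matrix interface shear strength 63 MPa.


Lc = sigma_f * d / (2 * tau_i) = 1967 * 7.1 / (2 * 63) = 110.8 um

110.8 um


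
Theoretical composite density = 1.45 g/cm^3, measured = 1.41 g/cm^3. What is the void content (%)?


Void% = (rho_theo - rho_actual)/rho_theo * 100 = (1.45 - 1.41)/1.45 * 100 = 2.76%

2.76%


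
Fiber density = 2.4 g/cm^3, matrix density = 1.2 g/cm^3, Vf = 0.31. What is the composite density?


rho_c = rho_f*Vf + rho_m*(1-Vf) = 2.4*0.31 + 1.2*0.69 = 1.572 g/cm^3

1.572 g/cm^3


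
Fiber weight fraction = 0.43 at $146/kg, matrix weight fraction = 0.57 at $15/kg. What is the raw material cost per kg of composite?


Cost = cost_f*Wf + cost_m*Wm = 146*0.43 + 15*0.57 = $71.33/kg

$71.33/kg


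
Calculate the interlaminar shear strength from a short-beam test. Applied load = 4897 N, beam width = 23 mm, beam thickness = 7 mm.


ILSS = 3F/(4bh) = 3*4897/(4*23*7) = 22.81 MPa

22.81 MPa


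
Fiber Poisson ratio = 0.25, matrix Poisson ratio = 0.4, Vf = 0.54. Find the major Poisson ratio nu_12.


nu_12 = nu_f*Vf + nu_m*(1-Vf) = 0.25*0.54 + 0.4*0.46 = 0.319

0.319


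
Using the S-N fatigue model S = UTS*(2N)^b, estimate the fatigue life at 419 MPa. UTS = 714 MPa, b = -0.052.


N = 0.5 * (S/UTS)^(1/b) = 0.5 * (419/714)^(1/-0.052) = 14144.5462 cycles

14144.5462 cycles


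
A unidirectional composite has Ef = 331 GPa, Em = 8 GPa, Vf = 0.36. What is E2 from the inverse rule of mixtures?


1/E2 = Vf/Ef + (1-Vf)/Em = 0.36/331 + 0.64/8
E2 = 12.33 GPa

12.33 GPa


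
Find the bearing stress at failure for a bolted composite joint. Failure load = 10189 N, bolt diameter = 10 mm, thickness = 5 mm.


sigma_br = F/(d*h) = 10189/(10*5) = 203.8 MPa

203.8 MPa


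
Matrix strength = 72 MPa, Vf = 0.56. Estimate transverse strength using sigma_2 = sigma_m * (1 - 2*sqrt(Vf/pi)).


factor = 1 - 2*sqrt(0.56/pi) = 0.1556
sigma_2 = 72 * 0.1556 = 11.2 MPa

11.2 MPa


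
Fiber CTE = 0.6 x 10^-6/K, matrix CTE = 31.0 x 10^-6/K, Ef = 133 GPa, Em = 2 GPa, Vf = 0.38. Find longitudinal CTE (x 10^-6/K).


E1 = Ef*Vf + Em*(1-Vf) = 51.78
alpha_1 = (alpha_f*Ef*Vf + alpha_m*Em*(1-Vf))/E1 = 1.33 x 10^-6/K

1.33 x 10^-6/K


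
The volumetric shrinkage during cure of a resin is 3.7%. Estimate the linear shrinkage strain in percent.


Linear shrinkage ≈ vol_shrink/3 = 3.7/3 = 1.233%

1.233%


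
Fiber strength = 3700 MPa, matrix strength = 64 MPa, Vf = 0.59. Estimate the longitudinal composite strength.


sigma_1 = sigma_f*Vf + sigma_m*(1-Vf) = 3700*0.59 + 64*0.41 = 2209.2 MPa

2209.2 MPa


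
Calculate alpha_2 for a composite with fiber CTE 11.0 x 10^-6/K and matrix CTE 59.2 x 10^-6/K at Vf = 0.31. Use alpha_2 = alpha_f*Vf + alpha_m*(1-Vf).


alpha_2 = alpha_f*Vf + alpha_m*(1-Vf) = 11.0*0.31 + 59.2*0.69 = 44.3 x 10^-6/K

44.3 x 10^-6/K


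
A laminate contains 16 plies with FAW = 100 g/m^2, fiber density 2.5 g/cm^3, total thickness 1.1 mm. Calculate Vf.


Vf = n * FAW / (rho_f * h * 1000) = 16 * 100 / (2.5 * 1.1 * 1000) = 0.5818

0.5818


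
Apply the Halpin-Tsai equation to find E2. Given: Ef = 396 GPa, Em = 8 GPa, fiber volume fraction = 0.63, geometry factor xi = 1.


eta = (Ef/Em - 1)/(Ef/Em + xi) = (49.5 - 1)/(49.5 + 1) = 0.9604
E2 = Em*(1+xi*eta*Vf)/(1-eta*Vf) = 32.51 GPa

32.51 GPa


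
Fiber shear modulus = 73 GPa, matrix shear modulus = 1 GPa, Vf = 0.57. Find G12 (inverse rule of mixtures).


1/G12 = Vf/Gf + (1-Vf)/Gm = 0.57/73 + 0.43/1
G12 = 2.28 GPa

2.28 GPa


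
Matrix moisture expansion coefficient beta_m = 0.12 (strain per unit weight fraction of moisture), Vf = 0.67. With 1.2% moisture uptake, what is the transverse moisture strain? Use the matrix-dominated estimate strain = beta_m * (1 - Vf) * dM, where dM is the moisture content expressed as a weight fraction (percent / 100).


dM = 1.2/100 = 0.012
strain = beta_m * (1-Vf) * dM = 0.12 * 0.33 * 0.012 = 0.0004752

0.0004752


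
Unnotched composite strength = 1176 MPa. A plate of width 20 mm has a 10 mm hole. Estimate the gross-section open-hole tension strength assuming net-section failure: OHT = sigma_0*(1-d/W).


OHT = sigma_0*(1-d/W) = 1176*(1-10/20) = 588.0 MPa

588.0 MPa


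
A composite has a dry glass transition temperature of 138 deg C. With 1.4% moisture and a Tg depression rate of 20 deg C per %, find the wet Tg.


Tg_wet = Tg_dry - k*moisture = 138 - 20*1.4 = 110.0 deg C

110.0 deg C


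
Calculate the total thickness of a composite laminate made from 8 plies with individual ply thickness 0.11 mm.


h = n * t_ply = 8 * 0.11 = 0.88 mm

0.88 mm


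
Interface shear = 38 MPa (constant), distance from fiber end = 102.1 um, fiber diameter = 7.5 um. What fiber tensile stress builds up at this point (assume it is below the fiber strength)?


Force balance: sigma_f * (pi*d^2/4) = tau * (pi*d) * x  ->  sigma_f = 4 * tau * x / d
sigma_f = 4 * 38 * 102.1 / 7.5 = 2069.2 MPa

2069.2 MPa


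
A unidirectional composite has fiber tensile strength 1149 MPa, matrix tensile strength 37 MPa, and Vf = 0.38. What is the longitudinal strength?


sigma_1 = sigma_f*Vf + sigma_m*(1-Vf) = 1149*0.38 + 37*0.62 = 459.6 MPa

459.6 MPa


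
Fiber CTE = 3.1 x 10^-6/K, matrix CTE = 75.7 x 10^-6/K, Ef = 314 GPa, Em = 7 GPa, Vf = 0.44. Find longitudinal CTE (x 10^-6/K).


E1 = Ef*Vf + Em*(1-Vf) = 142.08
alpha_1 = (alpha_f*Ef*Vf + alpha_m*Em*(1-Vf))/E1 = 5.1 x 10^-6/K

5.1 x 10^-6/K


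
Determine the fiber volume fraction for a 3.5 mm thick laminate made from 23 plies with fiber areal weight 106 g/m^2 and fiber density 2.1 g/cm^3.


Vf = n * FAW / (rho_f * h * 1000) = 23 * 106 / (2.1 * 3.5 * 1000) = 0.3317

0.3317


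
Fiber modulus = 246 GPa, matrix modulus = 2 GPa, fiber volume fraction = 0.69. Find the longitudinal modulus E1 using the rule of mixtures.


E1 = Ef*Vf + Em*(1-Vf) = 246*0.69 + 2*0.31 = 170.36 GPa

170.36 GPa


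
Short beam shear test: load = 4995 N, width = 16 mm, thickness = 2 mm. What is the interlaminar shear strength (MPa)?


ILSS = 3F/(4bh) = 3*4995/(4*16*2) = 117.07 MPa

117.07 MPa


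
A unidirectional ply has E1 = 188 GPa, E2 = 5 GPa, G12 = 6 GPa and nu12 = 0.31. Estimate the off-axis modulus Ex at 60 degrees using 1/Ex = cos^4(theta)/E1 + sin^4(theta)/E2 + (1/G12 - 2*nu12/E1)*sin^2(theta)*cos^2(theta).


cos^4(60) = 0.0625, sin^4(60) = 0.5625, sin^2(60)*cos^2(60) = 0.1875
1/G12 - 2*nu12/E1 = 1/6 - 2*0.31/188 = 0.163369 GPa^-1
1/Ex = 0.0625/188 + 0.5625/5 + 0.163369*0.1875 = 0.1434641 GPa^-1
Ex = 6.97 GPa

6.97 GPa


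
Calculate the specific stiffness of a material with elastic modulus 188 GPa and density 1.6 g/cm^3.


Specific stiffness = E/rho = 188/1.6 = 117.5 GPa/(g/cm^3)

117.5 GPa/(g/cm^3)


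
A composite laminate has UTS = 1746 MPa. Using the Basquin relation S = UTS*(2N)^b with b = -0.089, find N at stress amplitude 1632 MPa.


N = 0.5 * (S/UTS)^(1/b) = 0.5 * (1632/1746)^(1/-0.089) = 1.0677 cycles

1.0677 cycles


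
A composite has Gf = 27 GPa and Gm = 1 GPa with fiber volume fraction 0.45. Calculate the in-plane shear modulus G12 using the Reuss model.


1/G12 = Vf/Gf + (1-Vf)/Gm = 0.45/27 + 0.55/1
G12 = 1.76 GPa

1.76 GPa


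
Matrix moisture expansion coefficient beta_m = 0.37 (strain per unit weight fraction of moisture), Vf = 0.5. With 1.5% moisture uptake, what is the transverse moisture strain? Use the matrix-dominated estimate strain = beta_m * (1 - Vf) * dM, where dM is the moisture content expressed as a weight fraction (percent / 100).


dM = 1.5/100 = 0.015
strain = beta_m * (1-Vf) * dM = 0.37 * 0.5 * 0.015 = 0.002775

0.002775


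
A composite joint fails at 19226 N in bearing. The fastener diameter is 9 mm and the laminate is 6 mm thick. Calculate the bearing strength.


sigma_br = F/(d*h) = 19226/(9*6) = 356.0 MPa

356.0 MPa


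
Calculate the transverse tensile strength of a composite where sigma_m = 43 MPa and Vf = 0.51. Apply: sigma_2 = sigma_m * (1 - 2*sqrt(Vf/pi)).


factor = 1 - 2*sqrt(0.51/pi) = 0.1942
sigma_2 = 43 * 0.1942 = 8.35 MPa

8.35 MPa


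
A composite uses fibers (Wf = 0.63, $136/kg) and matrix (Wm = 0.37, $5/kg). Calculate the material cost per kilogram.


Cost = cost_f*Wf + cost_m*Wm = 136*0.63 + 5*0.37 = $87.53/kg

$87.53/kg


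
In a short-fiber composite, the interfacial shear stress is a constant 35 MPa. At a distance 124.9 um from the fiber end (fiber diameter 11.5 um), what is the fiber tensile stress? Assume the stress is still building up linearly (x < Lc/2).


Force balance: sigma_f * (pi*d^2/4) = tau * (pi*d) * x  ->  sigma_f = 4 * tau * x / d
sigma_f = 4 * 35 * 124.9 / 11.5 = 1520.5 MPa

1520.5 MPa


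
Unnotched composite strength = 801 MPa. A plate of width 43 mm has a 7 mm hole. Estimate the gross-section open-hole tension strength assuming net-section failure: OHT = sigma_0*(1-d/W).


OHT = sigma_0*(1-d/W) = 801*(1-7/43) = 670.6 MPa

670.6 MPa


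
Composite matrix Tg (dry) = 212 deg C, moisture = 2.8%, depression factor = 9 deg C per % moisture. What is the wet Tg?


Tg_wet = Tg_dry - k*moisture = 212 - 9*2.8 = 186.8 deg C

186.8 deg C


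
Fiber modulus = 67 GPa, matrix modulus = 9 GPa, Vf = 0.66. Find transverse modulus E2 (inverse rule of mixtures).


1/E2 = Vf/Ef + (1-Vf)/Em = 0.66/67 + 0.34/9
E2 = 21.0 GPa

21.0 GPa


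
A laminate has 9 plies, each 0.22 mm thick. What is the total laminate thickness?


h = n * t_ply = 9 * 0.22 = 1.98 mm

1.98 mm


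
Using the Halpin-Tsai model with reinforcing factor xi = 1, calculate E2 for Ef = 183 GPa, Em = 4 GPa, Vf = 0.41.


eta = (Ef/Em - 1)/(Ef/Em + xi) = (45.75 - 1)/(45.75 + 1) = 0.9572
E2 = Em*(1+xi*eta*Vf)/(1-eta*Vf) = 9.17 GPa

9.17 GPa


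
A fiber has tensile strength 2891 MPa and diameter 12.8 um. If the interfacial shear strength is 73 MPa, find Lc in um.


Lc = sigma_f * d / (2 * tau_i) = 2891 * 12.8 / (2 * 73) = 253.5 um

253.5 um


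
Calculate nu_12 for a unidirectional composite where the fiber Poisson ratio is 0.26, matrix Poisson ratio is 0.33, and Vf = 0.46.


nu_12 = nu_f*Vf + nu_m*(1-Vf) = 0.26*0.46 + 0.33*0.54 = 0.2978

0.2978


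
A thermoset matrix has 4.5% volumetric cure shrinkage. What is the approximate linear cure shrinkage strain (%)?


Linear shrinkage ≈ vol_shrink/3 = 4.5/3 = 1.5%

1.5%


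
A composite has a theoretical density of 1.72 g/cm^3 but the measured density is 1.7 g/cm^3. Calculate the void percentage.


Void% = (rho_theo - rho_actual)/rho_theo * 100 = (1.72 - 1.7)/1.72 * 100 = 1.16%

1.16%


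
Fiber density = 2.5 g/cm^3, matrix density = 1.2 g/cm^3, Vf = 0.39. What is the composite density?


rho_c = rho_f*Vf + rho_m*(1-Vf) = 2.5*0.39 + 1.2*0.61 = 1.707 g/cm^3

1.707 g/cm^3


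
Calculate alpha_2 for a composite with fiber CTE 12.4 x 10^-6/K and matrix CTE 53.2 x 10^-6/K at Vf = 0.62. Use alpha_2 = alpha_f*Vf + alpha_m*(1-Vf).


alpha_2 = alpha_f*Vf + alpha_m*(1-Vf) = 12.4*0.62 + 53.2*0.38 = 27.9 x 10^-6/K

27.9 x 10^-6/K


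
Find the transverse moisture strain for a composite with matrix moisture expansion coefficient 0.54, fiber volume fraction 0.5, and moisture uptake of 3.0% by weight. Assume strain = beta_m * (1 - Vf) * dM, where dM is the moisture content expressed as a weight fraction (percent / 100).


dM = 3.0/100 = 0.03
strain = beta_m * (1-Vf) * dM = 0.54 * 0.5 * 0.03 = 0.0081

0.0081


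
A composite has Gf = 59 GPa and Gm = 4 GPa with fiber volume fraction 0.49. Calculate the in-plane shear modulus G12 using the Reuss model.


1/G12 = Vf/Gf + (1-Vf)/Gm = 0.49/59 + 0.51/4
G12 = 7.36 GPa

7.36 GPa


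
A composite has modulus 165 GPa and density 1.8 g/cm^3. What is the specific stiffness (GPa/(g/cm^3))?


Specific stiffness = E/rho = 165/1.8 = 91.7 GPa/(g/cm^3)

91.7 GPa/(g/cm^3)


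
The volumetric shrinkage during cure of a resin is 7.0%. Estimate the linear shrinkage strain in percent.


Linear shrinkage ≈ vol_shrink/3 = 7.0/3 = 2.333%

2.333%


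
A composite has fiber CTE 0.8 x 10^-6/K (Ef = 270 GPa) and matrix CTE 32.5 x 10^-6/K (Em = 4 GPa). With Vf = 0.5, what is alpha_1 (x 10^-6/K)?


E1 = Ef*Vf + Em*(1-Vf) = 137.0
alpha_1 = (alpha_f*Ef*Vf + alpha_m*Em*(1-Vf))/E1 = 1.26 x 10^-6/K

1.26 x 10^-6/K


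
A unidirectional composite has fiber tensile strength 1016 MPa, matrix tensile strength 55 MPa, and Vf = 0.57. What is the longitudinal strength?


sigma_1 = sigma_f*Vf + sigma_m*(1-Vf) = 1016*0.57 + 55*0.43 = 602.8 MPa

602.8 MPa


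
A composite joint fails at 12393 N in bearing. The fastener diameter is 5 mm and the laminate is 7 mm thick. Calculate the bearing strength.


sigma_br = F/(d*h) = 12393/(5*7) = 354.1 MPa

354.1 MPa


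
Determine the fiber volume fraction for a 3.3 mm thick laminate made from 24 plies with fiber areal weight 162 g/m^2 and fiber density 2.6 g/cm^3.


Vf = n * FAW / (rho_f * h * 1000) = 24 * 162 / (2.6 * 3.3 * 1000) = 0.4531

0.4531


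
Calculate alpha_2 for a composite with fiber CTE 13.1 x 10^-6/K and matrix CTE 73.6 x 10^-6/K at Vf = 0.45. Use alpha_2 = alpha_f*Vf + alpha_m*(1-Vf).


alpha_2 = alpha_f*Vf + alpha_m*(1-Vf) = 13.1*0.45 + 73.6*0.55 = 46.4 x 10^-6/K

46.4 x 10^-6/K


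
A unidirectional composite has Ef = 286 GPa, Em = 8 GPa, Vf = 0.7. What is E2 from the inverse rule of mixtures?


1/E2 = Vf/Ef + (1-Vf)/Em = 0.7/286 + 0.3/8
E2 = 25.03 GPa

25.03 GPa


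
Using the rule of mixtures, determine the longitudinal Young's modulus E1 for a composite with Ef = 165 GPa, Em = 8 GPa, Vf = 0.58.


E1 = Ef*Vf + Em*(1-Vf) = 165*0.58 + 8*0.42 = 99.06 GPa

99.06 GPa


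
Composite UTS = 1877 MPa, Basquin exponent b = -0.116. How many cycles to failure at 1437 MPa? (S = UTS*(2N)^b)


N = 0.5 * (S/UTS)^(1/b) = 0.5 * (1437/1877)^(1/-0.116) = 5.0007 cycles

5.0007 cycles


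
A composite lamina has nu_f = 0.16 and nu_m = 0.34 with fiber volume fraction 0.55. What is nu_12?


nu_12 = nu_f*Vf + nu_m*(1-Vf) = 0.16*0.55 + 0.34*0.45 = 0.241

0.241


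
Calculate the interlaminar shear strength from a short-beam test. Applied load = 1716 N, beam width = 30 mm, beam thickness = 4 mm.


ILSS = 3F/(4bh) = 3*1716/(4*30*4) = 10.73 MPa

10.73 MPa


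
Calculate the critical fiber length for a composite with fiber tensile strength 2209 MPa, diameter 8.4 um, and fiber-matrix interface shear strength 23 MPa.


Lc = sigma_f * d / (2 * tau_i) = 2209 * 8.4 / (2 * 23) = 403.4 um

403.4 um


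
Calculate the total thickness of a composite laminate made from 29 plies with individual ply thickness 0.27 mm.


h = n * t_ply = 29 * 0.27 = 7.83 mm

7.83 mm


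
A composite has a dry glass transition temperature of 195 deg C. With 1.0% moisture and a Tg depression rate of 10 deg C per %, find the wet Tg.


Tg_wet = Tg_dry - k*moisture = 195 - 10*1.0 = 185.0 deg C

185.0 deg C


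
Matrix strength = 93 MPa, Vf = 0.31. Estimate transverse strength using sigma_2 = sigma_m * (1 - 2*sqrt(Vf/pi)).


factor = 1 - 2*sqrt(0.31/pi) = 0.3717
sigma_2 = 93 * 0.3717 = 34.57 MPa

34.57 MPa


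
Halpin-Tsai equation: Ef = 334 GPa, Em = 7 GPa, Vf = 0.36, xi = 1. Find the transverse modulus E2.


eta = (Ef/Em - 1)/(Ef/Em + xi) = (47.7143 - 1)/(47.7143 + 1) = 0.9589
E2 = Em*(1+xi*eta*Vf)/(1-eta*Vf) = 14.38 GPa

14.38 GPa


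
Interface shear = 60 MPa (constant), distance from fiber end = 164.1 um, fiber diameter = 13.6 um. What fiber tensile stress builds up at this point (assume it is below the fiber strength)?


Force balance: sigma_f * (pi*d^2/4) = tau * (pi*d) * x  ->  sigma_f = 4 * tau * x / d
sigma_f = 4 * 60 * 164.1 / 13.6 = 2895.9 MPa

2895.9 MPa


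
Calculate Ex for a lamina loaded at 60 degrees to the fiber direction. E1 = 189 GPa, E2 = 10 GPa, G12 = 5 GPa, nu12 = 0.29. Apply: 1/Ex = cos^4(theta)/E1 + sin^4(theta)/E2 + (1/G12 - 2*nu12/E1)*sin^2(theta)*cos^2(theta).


cos^4(60) = 0.0625, sin^4(60) = 0.5625, sin^2(60)*cos^2(60) = 0.1875
1/G12 - 2*nu12/E1 = 1/5 - 2*0.29/189 = 0.196931 GPa^-1
1/Ex = 0.0625/189 + 0.5625/10 + 0.196931*0.1875 = 0.0935053 GPa^-1
Ex = 10.69 GPa

10.69 GPa


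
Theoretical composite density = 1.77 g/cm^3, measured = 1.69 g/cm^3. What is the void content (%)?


Void% = (rho_theo - rho_actual)/rho_theo * 100 = (1.77 - 1.69)/1.77 * 100 = 4.52%

4.52%


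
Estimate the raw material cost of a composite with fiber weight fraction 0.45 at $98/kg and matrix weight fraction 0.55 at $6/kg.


Cost = cost_f*Wf + cost_m*Wm = 98*0.45 + 6*0.55 = $47.4/kg

$47.4/kg


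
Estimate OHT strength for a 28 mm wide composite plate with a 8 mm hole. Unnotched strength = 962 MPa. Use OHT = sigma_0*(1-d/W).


OHT = sigma_0*(1-d/W) = 962*(1-8/28) = 687.1 MPa

687.1 MPa


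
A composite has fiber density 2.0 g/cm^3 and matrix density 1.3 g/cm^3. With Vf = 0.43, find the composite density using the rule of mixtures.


rho_c = rho_f*Vf + rho_m*(1-Vf) = 2.0*0.43 + 1.3*0.57 = 1.601 g/cm^3

1.601 g/cm^3


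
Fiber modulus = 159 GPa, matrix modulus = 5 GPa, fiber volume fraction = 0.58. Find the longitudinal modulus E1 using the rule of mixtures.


E1 = Ef*Vf + Em*(1-Vf) = 159*0.58 + 5*0.42 = 94.32 GPa

94.32 GPa


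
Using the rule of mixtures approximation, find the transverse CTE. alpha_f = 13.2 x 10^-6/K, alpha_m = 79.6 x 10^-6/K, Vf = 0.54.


alpha_2 = alpha_f*Vf + alpha_m*(1-Vf) = 13.2*0.54 + 79.6*0.46 = 43.7 x 10^-6/K

43.7 x 10^-6/K


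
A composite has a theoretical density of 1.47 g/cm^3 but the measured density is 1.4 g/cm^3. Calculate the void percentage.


Void% = (rho_theo - rho_actual)/rho_theo * 100 = (1.47 - 1.4)/1.47 * 100 = 4.76%

4.76%


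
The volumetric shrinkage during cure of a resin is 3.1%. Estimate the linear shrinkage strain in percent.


Linear shrinkage ≈ vol_shrink/3 = 3.1/3 = 1.033%

1.033%


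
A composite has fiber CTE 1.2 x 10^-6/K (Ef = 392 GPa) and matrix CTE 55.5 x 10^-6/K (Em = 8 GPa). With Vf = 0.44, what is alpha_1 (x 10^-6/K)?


E1 = Ef*Vf + Em*(1-Vf) = 176.96
alpha_1 = (alpha_f*Ef*Vf + alpha_m*Em*(1-Vf))/E1 = 2.57 x 10^-6/K

2.57 x 10^-6/K


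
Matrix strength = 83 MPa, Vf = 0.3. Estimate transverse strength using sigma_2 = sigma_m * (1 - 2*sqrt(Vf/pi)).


factor = 1 - 2*sqrt(0.3/pi) = 0.382
sigma_2 = 83 * 0.382 = 31.7 MPa

31.7 MPa


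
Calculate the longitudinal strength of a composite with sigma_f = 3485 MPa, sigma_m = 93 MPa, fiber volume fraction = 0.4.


sigma_1 = sigma_f*Vf + sigma_m*(1-Vf) = 3485*0.4 + 93*0.6 = 1449.8 MPa

1449.8 MPa


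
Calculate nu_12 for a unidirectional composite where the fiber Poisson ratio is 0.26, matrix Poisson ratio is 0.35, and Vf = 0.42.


nu_12 = nu_f*Vf + nu_m*(1-Vf) = 0.26*0.42 + 0.35*0.58 = 0.3122

0.3122


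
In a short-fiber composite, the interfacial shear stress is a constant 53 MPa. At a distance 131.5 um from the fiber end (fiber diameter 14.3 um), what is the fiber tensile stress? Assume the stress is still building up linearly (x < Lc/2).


Force balance: sigma_f * (pi*d^2/4) = tau * (pi*d) * x  ->  sigma_f = 4 * tau * x / d
sigma_f = 4 * 53 * 131.5 / 14.3 = 1949.5 MPa

1949.5 MPa


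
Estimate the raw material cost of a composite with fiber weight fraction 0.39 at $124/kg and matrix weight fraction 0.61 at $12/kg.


Cost = cost_f*Wf + cost_m*Wm = 124*0.39 + 12*0.61 = $55.68/kg

$55.68/kg


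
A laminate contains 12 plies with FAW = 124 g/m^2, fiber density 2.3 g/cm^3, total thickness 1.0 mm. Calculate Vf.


Vf = n * FAW / (rho_f * h * 1000) = 12 * 124 / (2.3 * 1.0 * 1000) = 0.647

0.647


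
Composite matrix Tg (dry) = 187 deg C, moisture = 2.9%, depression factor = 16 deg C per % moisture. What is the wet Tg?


Tg_wet = Tg_dry - k*moisture = 187 - 16*2.9 = 140.6 deg C

140.6 deg C


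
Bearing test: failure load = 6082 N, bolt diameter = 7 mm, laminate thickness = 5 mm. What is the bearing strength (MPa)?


sigma_br = F/(d*h) = 6082/(7*5) = 173.8 MPa

173.8 MPa


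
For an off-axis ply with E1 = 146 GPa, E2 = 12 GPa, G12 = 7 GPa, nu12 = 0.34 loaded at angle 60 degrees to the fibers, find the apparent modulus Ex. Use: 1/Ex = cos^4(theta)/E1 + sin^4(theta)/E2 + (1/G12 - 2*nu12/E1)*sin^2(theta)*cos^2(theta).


cos^4(60) = 0.0625, sin^4(60) = 0.5625, sin^2(60)*cos^2(60) = 0.1875
1/G12 - 2*nu12/E1 = 1/7 - 2*0.34/146 = 0.1382 GPa^-1
1/Ex = 0.0625/146 + 0.5625/12 + 0.1382*0.1875 = 0.0732155 GPa^-1
Ex = 13.66 GPa

13.66 GPa


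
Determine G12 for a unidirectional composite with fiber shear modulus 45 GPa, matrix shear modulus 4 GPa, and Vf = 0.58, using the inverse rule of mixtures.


1/G12 = Vf/Gf + (1-Vf)/Gm = 0.58/45 + 0.42/4
G12 = 8.48 GPa

8.48 GPa


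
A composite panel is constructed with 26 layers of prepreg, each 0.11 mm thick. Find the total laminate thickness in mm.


h = n * t_ply = 26 * 0.11 = 2.86 mm

2.86 mm
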